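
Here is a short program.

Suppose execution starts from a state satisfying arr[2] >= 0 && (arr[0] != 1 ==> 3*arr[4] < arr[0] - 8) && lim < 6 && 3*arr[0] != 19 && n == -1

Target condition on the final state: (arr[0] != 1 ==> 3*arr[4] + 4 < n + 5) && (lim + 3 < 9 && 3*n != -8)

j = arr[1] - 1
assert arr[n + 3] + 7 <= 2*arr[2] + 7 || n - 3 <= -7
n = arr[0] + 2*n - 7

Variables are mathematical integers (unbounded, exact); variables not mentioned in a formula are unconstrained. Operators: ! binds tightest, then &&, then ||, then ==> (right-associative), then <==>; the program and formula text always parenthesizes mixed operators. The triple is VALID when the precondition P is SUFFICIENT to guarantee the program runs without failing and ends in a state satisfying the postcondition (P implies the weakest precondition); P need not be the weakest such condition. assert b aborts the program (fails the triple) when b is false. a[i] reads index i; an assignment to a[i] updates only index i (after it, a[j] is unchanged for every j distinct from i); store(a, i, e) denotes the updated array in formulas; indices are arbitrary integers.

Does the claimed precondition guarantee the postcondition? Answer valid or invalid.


Working backward. After the program, the postcondition (arr[0] != 1 ==> 3*arr[4] + 4 < n + 5) && (lim + 3 < 9 && 3*n != -8) must hold; in canonical form it is (arr[0] != 1 ==> 3*arr[4] < n + 1) && lim < 6 && 3*n != -8.
Before n := arr[0] + 2*n - 7: (arr[0] != 1 ==> 3*arr[4] < arr[0] + 2*n - 6) && lim < 6 && 3*arr[0] + 6*n != 13
Before assert arr[n + 3] + 7 <= 2*arr[2] + 7 || n - 3 <= -7: (arr[n + 3] <= 2*arr[2] || n <= -4) && (arr[0] != 1 ==> 3*arr[4] < arr[0] + 2*n - 6) && lim < 6 && 3*arr[0] + 6*n != 13
Before j := arr[1] - 1: (arr[n + 3] <= 2*arr[2] || n <= -4) && (arr[0] != 1 ==> 3*arr[4] < arr[0] + 2*n - 6) && lim < 6 && 3*arr[0] + 6*n != 13
The weakest precondition is (arr[n + 3] <= 2*arr[2] || n <= -4) && (arr[0] != 1 ==> 3*arr[4] < arr[0] + 2*n - 6) && lim < 6 && 3*arr[0] + 6*n != 13.
Check whether arr[2] >= 0 && (arr[0] != 1 ==> 3*arr[4] < arr[0] - 8) && lim < 6 && 3*arr[0] != 19 && n == -1 implies it.
Every state satisfying the precondition satisfies the weakest precondition: the implication holds.
Answer: valid


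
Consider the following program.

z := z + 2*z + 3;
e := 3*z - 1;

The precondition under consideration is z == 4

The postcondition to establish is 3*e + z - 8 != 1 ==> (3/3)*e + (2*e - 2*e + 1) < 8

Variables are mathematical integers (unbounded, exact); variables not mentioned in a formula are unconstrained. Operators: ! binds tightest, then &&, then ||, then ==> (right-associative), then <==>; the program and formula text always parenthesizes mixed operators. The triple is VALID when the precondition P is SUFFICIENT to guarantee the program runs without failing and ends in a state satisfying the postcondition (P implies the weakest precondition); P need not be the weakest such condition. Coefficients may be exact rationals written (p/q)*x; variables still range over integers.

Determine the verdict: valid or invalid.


Working backward. After the program, the postcondition 3*e + z - 8 != 1 ==> (3/3)*e + (2*e - 2*e + 1) < 8 must hold; in canonical form it is 3*e + z != 9 ==> e < 7.
Before e := 3*z - 1: 10*z != 12 ==> 3*z < 8
Before z := z + 2*z + 3: 30*z != -18 ==> 9*z < -1
The weakest precondition is 30*z != -18 ==> 9*z < -1.
Check whether z == 4 implies it.
Countermodel: at the initial state z = 4, the precondition holds but the weakest precondition fails.
Answer: invalid


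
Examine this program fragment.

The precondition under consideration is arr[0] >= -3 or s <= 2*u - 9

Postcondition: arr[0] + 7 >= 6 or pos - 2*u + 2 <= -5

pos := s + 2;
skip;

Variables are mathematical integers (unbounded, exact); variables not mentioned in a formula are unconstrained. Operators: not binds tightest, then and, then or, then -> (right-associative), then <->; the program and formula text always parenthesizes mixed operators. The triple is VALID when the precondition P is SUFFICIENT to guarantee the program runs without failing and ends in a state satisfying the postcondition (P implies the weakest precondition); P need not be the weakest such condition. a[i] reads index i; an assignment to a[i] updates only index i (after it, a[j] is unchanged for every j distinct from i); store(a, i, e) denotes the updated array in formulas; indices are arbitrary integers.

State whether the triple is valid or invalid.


Working backward. After the program, the postcondition arr[0] + 7 >= 6 or pos - 2*u + 2 <= -5 must hold; in canonical form it is arr[0] >= -1 or pos <= 2*u - 7.
Before skip: arr[0] >= -1 or pos <= 2*u - 7
Before pos := s + 2: arr[0] >= -1 or s <= 2*u - 9
The weakest precondition is arr[0] >= -1 or s <= 2*u - 9.
Check whether arr[0] >= -3 or s <= 2*u - 9 implies it.
Countermodel: at the initial state arr = {[0] = -2, elsewhere -2}, s = -8, u = 0, the precondition holds but the weakest precondition fails.
Answer: invalid


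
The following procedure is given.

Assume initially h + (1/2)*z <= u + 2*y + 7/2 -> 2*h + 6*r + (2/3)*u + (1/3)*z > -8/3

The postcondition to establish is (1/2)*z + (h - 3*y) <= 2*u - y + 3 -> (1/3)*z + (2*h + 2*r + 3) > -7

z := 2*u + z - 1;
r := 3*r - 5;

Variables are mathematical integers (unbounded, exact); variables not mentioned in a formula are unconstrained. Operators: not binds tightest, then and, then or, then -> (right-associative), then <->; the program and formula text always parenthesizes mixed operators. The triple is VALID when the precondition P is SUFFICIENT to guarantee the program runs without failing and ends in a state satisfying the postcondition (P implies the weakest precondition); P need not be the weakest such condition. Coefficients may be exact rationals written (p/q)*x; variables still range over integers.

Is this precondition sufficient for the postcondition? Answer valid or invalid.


Working backward. After the program, the postcondition (1/2)*z + (h - 3*y) <= 2*u - y + 3 -> (1/3)*z + (2*h + 2*r + 3) > -7 must hold; in canonical form it is h + (1/2)*z <= 2*u + 2*y + 3 -> 2*h + 2*r + (1/3)*z > -10.
Before r := 3*r - 5: h + (1/2)*z <= 2*u + 2*y + 3 -> 2*h + 6*r + (1/3)*z > 0
Before z := 2*u + z - 1: h + (1/2)*z <= u + 2*y + 7/2 -> 2*h + 6*r + (2/3)*u + (1/3)*z > 1/3
The weakest precondition is h + (1/2)*z <= u + 2*y + 7/2 -> 2*h + 6*r + (2/3)*u + (1/3)*z > 1/3.
Check whether h + (1/2)*z <= u + 2*y + 7/2 -> 2*h + 6*r + (2/3)*u + (1/3)*z > -8/3 implies it.
Countermodel: at the initial state h = 0, r = 0, u = 0, y = 0, z = 0, the precondition holds but the weakest precondition fails.
Answer: invalid


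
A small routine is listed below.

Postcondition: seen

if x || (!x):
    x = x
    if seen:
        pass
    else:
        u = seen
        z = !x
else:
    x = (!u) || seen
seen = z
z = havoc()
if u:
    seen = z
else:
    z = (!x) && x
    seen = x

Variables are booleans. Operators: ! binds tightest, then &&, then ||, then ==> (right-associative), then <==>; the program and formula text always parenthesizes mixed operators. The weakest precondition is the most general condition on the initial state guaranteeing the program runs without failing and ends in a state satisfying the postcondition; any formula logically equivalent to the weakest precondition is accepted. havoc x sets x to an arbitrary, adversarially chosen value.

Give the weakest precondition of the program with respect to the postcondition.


Working backward. After the program, seen must hold.
Then branch requires z; else branch requires x.
Before the if: (u ==> z) && ((!u) ==> x)
Before havoc z: ((!u) ==> x) && (!u)
Before seen := z: ((!u) ==> x) && (!u)
Then branch requires (seen ==> (((!u) ==> x) && (!u))) && ((!seen) ==> (((!seen) ==> x) && (!seen))); else branch requires ((!u) ==> ((!u) || seen)) && (!u).
Before the if: (seen ==> (((!u) ==> x) && (!u))) && ((!seen) ==> (((!seen) ==> x) && (!seen)))
Answer: WP = (seen ==> (((!u) ==> x) && (!u))) && ((!seen) ==> (((!seen) ==> x) && (!seen)))


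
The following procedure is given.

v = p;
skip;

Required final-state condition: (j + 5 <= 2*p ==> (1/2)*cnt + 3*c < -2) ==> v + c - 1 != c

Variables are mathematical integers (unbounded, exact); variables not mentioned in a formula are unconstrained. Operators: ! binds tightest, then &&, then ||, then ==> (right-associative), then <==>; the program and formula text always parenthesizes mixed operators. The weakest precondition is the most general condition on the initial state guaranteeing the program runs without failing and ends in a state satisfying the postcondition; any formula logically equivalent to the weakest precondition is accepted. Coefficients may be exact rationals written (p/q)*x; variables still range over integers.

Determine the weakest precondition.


Working backward. After the program, the postcondition (j + 5 <= 2*p ==> (1/2)*cnt + 3*c < -2) ==> v + c - 1 != c must hold; in canonical form it is (j <= 2*p - 5 ==> 3*c + (1/2)*cnt < -2) ==> v != 1.
Before skip: (j <= 2*p - 5 ==> 3*c + (1/2)*cnt < -2) ==> v != 1
Before v := p: (j <= 2*p - 5 ==> 3*c + (1/2)*cnt < -2) ==> p != 1
Answer: WP = (j <= 2*p - 5 ==> 3*c + (1/2)*cnt < -2) ==> p != 1


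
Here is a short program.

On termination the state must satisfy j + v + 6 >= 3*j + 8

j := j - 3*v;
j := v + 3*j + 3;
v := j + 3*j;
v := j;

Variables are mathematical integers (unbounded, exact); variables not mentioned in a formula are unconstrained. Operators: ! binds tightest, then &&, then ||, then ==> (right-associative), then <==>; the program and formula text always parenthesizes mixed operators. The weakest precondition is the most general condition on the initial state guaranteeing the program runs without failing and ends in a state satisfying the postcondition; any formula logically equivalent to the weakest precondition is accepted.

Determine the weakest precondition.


Working backward. After the program, the postcondition j + v + 6 >= 3*j + 8 must hold; in canonical form it is v >= 2*j + 2.
Before v := j: j <= -2
Before v := j + 3*j: j <= -2
Before j := v + 3*j + 3: 3*j + v <= -5
Before j := j - 3*v: 3*j <= 8*v - 5
Answer: WP = 3*j <= 8*v - 5


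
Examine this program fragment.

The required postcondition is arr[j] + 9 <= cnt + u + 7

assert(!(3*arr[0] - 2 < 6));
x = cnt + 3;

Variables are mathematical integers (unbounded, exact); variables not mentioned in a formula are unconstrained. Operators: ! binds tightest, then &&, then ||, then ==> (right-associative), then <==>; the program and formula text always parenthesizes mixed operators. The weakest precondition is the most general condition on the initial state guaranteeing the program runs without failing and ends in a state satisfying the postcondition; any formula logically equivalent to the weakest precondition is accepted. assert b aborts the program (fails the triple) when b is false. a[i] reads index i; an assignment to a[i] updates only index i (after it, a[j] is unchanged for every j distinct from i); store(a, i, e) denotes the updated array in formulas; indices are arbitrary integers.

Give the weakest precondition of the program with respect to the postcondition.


Working backward. After the program, the postcondition arr[j] + 9 <= cnt + u + 7 must hold; in canonical form it is arr[j] <= cnt + u - 2.
Before x := cnt + 3: arr[j] <= cnt + u - 2
Before assert !(3*arr[0] - 2 < 6): (!(3*arr[0] < 8)) && arr[j] <= cnt + u - 2
Answer: WP = (!(3*arr[0] < 8)) && arr[j] <= cnt + u - 2


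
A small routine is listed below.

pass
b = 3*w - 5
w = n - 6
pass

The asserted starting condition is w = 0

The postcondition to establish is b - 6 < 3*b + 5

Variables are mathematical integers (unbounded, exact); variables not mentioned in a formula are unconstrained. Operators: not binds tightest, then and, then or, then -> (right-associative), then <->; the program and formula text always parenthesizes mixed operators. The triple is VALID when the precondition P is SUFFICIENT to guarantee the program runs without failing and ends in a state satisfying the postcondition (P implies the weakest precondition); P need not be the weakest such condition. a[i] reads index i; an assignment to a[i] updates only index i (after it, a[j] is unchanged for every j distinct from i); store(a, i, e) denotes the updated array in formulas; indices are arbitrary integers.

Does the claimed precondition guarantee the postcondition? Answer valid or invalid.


Working backward. After the program, the postcondition b - 6 < 3*b + 5 must hold; in canonical form it is 2*b > -11.
Before skip: 2*b > -11
Before w := n - 6: 2*b > -11
Before b := 3*w - 5: 6*w > -1
Before skip: 6*w > -1
The weakest precondition is 6*w > -1.
Check whether w = 0 implies it.
Every state satisfying the precondition satisfies the weakest precondition: the implication holds.
Answer: valid


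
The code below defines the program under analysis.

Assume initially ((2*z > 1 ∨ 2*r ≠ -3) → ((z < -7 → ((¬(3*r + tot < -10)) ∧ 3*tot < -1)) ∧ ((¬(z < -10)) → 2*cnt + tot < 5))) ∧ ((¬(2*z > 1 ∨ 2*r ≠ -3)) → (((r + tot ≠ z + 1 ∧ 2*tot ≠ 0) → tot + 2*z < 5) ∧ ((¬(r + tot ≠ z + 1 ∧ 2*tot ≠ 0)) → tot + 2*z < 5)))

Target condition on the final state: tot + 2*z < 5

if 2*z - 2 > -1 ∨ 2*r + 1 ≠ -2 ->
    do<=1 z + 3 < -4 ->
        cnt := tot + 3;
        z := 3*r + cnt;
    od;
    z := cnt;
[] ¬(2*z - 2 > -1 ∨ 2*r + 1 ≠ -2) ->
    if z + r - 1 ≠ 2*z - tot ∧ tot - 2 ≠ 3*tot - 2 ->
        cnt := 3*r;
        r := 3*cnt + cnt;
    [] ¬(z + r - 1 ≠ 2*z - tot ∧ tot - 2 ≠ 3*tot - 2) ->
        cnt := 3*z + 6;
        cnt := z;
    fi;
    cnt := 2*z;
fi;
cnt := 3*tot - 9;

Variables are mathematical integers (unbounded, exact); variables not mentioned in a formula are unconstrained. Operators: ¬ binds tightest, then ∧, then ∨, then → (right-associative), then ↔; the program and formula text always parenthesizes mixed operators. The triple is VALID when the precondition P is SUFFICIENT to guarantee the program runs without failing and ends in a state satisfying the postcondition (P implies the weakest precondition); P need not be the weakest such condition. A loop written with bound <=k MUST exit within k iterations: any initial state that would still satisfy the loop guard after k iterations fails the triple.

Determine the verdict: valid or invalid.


Working backward. After the program, tot + 2*z < 5 must hold.
Before cnt := 3*tot - 9: tot + 2*z < 5
Then branch requires (z < -7 → ((¬(3*r + tot < -10)) ∧ 3*tot < -1)) ∧ ((¬(z < -7)) → 2*cnt + tot < 5); else branch requires ((r + tot ≠ z + 1 ∧ 2*tot ≠ 0) → tot + 2*z < 5) ∧ ((¬(r + tot ≠ z + 1 ∧ 2*tot ≠ 0)) → tot + 2*z < 5).
Before the if: ((2*z > 1 ∨ 2*r ≠ -3) → ((z < -7 → ((¬(3*r + tot < -10)) ∧ 3*tot < -1)) ∧ ((¬(z < -7)) → 2*cnt + tot < 5))) ∧ ((¬(2*z > 1 ∨ 2*r ≠ -3)) → (((r + tot ≠ z + 1 ∧ 2*tot ≠ 0) → tot + 2*z < 5) ∧ ((¬(r + tot ≠ z + 1 ∧ 2*tot ≠ 0)) → tot + 2*z < 5)))
The weakest precondition is ((2*z > 1 ∨ 2*r ≠ -3) → ((z < -7 → ((¬(3*r + tot < -10)) ∧ 3*tot < -1)) ∧ ((¬(z < -7)) → 2*cnt + tot < 5))) ∧ ((¬(2*z > 1 ∨ 2*r ≠ -3)) → (((r + tot ≠ z + 1 ∧ 2*tot ≠ 0) → tot + 2*z < 5) ∧ ((¬(r + tot ≠ z + 1 ∧ 2*tot ≠ 0)) → tot + 2*z < 5))).
Check whether ((2*z > 1 ∨ 2*r ≠ -3) → ((z < -7 → ((¬(3*r + tot < -10)) ∧ 3*tot < -1)) ∧ ((¬(z < -10)) → 2*cnt + tot < 5))) ∧ ((¬(2*z > 1 ∨ 2*r ≠ -3)) → (((r + tot ≠ z + 1 ∧ 2*tot ≠ 0) → tot + 2*z < 5) ∧ ((¬(r + tot ≠ z + 1 ∧ 2*tot ≠ 0)) → tot + 2*z < 5))) implies it.
Every state satisfying the precondition satisfies the weakest precondition: the implication holds.
Answer: valid


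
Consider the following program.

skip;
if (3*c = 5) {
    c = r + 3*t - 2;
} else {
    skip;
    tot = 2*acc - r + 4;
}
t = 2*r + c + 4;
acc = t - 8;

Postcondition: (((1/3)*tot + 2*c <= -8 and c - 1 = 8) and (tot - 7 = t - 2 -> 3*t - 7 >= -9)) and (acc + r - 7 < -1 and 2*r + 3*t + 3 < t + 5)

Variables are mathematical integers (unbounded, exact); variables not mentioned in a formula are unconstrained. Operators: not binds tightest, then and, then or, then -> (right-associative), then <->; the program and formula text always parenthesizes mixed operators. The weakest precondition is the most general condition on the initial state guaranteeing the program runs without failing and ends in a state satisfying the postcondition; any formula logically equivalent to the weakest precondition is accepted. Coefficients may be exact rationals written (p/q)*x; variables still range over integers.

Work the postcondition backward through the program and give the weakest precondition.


Working backward. After the program, the postcondition (((1/3)*tot + 2*c <= -8 and c - 1 = 8) and (tot - 7 = t - 2 -> 3*t - 7 >= -9)) and (acc + r - 7 < -1 and 2*r + 3*t + 3 < t + 5) must hold; in canonical form it is 2*c + (1/3)*tot <= -8 and c = 9 and (tot = t + 5 -> 3*t >= -2) and acc + r < 6 and 2*r + 2*t < 2.
Before acc := t - 8: 2*c + (1/3)*tot <= -8 and c = 9 and (tot = t + 5 -> 3*t >= -2) and r + t < 14 and 2*r + 2*t < 2
Before t := 2*r + c + 4: 2*c + (1/3)*tot <= -8 and c = 9 and (tot = c + 2*r + 9 -> 3*c + 6*r >= -14) and c + 3*r < 10 and 2*c + 6*r < -6
Then branch requires 2*r + 6*t + (1/3)*tot <= -4 and r + 3*t = 11 and (tot = 3*r + 3*t + 7 -> 9*r + 9*t >= -8) and 4*r + 3*t < 12 and 8*r + 6*t < -2; else branch requires (2/3)*acc + 2*c <= (1/3)*r - 28/3 and c = 9 and (2*acc = c + 3*r + 5 -> 3*c + 6*r >= -14) and c + 3*r < 10 and 2*c + 6*r < -6.
Before the if: (3*c = 5 -> (2*r + 6*t + (1/3)*tot <= -4 and r + 3*t = 11 and (tot = 3*r + 3*t + 7 -> 9*r + 9*t >= -8) and 4*r + 3*t < 12 and 8*r + 6*t < -2)) and ((not (3*c = 5)) -> ((2/3)*acc + 2*c <= (1/3)*r - 28/3 and c = 9 and (2*acc = c + 3*r + 5 -> 3*c + 6*r >= -14) and c + 3*r < 10 and 2*c + 6*r < -6))
Before skip: (3*c = 5 -> (2*r + 6*t + (1/3)*tot <= -4 and r + 3*t = 11 and (tot = 3*r + 3*t + 7 -> 9*r + 9*t >= -8) and 4*r + 3*t < 12 and 8*r + 6*t < -2)) and ((not (3*c = 5)) -> ((2/3)*acc + 2*c <= (1/3)*r - 28/3 and c = 9 and (2*acc = c + 3*r + 5 -> 3*c + 6*r >= -14) and c + 3*r < 10 and 2*c + 6*r < -6))
Answer: WP = (3*c = 5 -> (2*r + 6*t + (1/3)*tot <= -4 and r + 3*t = 11 and (tot = 3*r + 3*t + 7 -> 9*r + 9*t >= -8) and 4*r + 3*t < 12 and 8*r + 6*t < -2)) and ((not (3*c = 5)) -> ((2/3)*acc + 2*c <= (1/3)*r - 28/3 and c = 9 and (2*acc = c + 3*r + 5 -> 3*c + 6*r >= -14) and c + 3*r < 10 and 2*c + 6*r < -6))


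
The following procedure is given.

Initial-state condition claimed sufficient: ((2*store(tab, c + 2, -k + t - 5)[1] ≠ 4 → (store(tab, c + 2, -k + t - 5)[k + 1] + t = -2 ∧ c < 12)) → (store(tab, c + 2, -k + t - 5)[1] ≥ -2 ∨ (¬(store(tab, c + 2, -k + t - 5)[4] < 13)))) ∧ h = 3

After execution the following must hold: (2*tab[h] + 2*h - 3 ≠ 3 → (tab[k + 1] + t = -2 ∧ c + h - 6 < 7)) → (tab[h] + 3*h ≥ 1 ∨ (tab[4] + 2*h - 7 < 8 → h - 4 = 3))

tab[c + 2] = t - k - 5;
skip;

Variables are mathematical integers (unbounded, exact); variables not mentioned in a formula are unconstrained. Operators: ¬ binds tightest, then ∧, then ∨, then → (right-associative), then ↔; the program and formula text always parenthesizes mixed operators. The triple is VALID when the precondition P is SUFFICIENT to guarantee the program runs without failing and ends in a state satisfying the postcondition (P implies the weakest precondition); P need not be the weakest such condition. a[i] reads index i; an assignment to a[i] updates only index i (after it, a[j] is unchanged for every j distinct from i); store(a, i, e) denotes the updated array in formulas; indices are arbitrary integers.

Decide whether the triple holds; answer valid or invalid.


Working backward. After the program, the postcondition (2*tab[h] + 2*h - 3 ≠ 3 → (tab[k + 1] + t = -2 ∧ c + h - 6 < 7)) → (tab[h] + 3*h ≥ 1 ∨ (tab[4] + 2*h - 7 < 8 → h - 4 = 3)) must hold; in canonical form it is (2*tab[h] + 2*h ≠ 6 → (tab[k + 1] + t = -2 ∧ c + h < 13)) → (tab[h] + 3*h ≥ 1 ∨ (tab[4] + 2*h < 15 → h = 7)).
Before skip: (2*tab[h] + 2*h ≠ 6 → (tab[k + 1] + t = -2 ∧ c + h < 13)) → (tab[h] + 3*h ≥ 1 ∨ (tab[4] + 2*h < 15 → h = 7))
Before tab[c + 2] := t - k - 5: (2*store(tab, c + 2, -k + t - 5)[h] + 2*h ≠ 6 → (store(tab, c + 2, -k + t - 5)[k + 1] + t = -2 ∧ c + h < 13)) → (store(tab, c + 2, -k + t - 5)[h] + 3*h ≥ 1 ∨ (store(tab, c + 2, -k + t - 5)[4] + 2*h < 15 → h = 7))
The weakest precondition is (2*store(tab, c + 2, -k + t - 5)[h] + 2*h ≠ 6 → (store(tab, c + 2, -k + t - 5)[k + 1] + t = -2 ∧ c + h < 13)) → (store(tab, c + 2, -k + t - 5)[h] + 3*h ≥ 1 ∨ (store(tab, c + 2, -k + t - 5)[4] + 2*h < 15 → h = 7)).
Check whether ((2*store(tab, c + 2, -k + t - 5)[1] ≠ 4 → (store(tab, c + 2, -k + t - 5)[k + 1] + t = -2 ∧ c < 12)) → (store(tab, c + 2, -k + t - 5)[1] ≥ -2 ∨ (¬(store(tab, c + 2, -k + t - 5)[4] < 13)))) ∧ h = 3 implies it.
Countermodel: at the initial state c = 0, h = 3, k = 1, t = 2, tab = {[1] = 0, [2] = 5, [3] = -9, [4] = -27727, elsewhere 5}, the precondition holds but the weakest precondition fails.
Answer: invalid


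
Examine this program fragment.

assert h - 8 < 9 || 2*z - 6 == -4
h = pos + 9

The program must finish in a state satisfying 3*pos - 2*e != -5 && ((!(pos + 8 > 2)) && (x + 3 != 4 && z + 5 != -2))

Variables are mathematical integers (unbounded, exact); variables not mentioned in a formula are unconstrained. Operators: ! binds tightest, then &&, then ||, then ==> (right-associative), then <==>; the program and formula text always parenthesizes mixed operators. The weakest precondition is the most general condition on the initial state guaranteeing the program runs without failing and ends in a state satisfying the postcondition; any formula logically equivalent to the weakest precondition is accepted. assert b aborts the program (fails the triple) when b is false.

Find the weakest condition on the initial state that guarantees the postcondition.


Working backward. After the program, the postcondition 3*pos - 2*e != -5 && ((!(pos + 8 > 2)) && (x + 3 != 4 && z + 5 != -2)) must hold; in canonical form it is 3*pos != 2*e - 5 && (!(pos > -6)) && x != 1 && z != -7.
Before h := pos + 9: 3*pos != 2*e - 5 && (!(pos > -6)) && x != 1 && z != -7
Before assert h - 8 < 9 || 2*z - 6 == -4: (h < 17 || 2*z == 2) && 3*pos != 2*e - 5 && (!(pos > -6)) && x != 1 && z != -7
Answer: WP = (h < 17 || 2*z == 2) && 3*pos != 2*e - 5 && (!(pos > -6)) && x != 1 && z != -7


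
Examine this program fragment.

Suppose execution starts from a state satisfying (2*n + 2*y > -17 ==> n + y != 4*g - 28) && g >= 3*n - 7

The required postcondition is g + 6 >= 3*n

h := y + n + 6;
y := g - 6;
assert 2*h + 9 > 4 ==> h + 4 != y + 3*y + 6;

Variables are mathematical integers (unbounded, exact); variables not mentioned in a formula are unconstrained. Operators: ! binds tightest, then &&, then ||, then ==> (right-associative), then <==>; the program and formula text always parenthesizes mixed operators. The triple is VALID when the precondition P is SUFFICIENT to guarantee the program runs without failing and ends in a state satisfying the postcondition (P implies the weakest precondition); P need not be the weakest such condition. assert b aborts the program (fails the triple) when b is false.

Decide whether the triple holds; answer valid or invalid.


Working backward. After the program, the postcondition g + 6 >= 3*n must hold; in canonical form it is g >= 3*n - 6.
Before assert 2*h + 9 > 4 ==> h + 4 != y + 3*y + 6: (2*h > -5 ==> h != 4*y + 2) && g >= 3*n - 6
Before y := g - 6: (2*h > -5 ==> h != 4*g - 22) && g >= 3*n - 6
Before h := y + n + 6: (2*n + 2*y > -17 ==> n + y != 4*g - 28) && g >= 3*n - 6
The weakest precondition is (2*n + 2*y > -17 ==> n + y != 4*g - 28) && g >= 3*n - 6.
Check whether (2*n + 2*y > -17 ==> n + y != 4*g - 28) && g >= 3*n - 7 implies it.
Countermodel: at the initial state g = 8, n = 5, y = -13, the precondition holds but the weakest precondition fails.
Answer: invalid


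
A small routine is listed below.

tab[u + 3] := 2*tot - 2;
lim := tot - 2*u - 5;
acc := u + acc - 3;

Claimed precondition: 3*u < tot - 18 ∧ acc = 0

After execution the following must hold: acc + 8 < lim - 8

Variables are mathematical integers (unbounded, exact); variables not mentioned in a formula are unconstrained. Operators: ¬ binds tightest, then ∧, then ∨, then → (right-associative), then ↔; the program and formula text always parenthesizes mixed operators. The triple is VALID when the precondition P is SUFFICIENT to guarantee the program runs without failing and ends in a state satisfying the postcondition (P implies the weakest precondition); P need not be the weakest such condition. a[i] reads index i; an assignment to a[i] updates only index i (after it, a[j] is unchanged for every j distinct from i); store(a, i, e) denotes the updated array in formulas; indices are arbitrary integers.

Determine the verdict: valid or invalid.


Working backward. After the program, the postcondition acc + 8 < lim - 8 must hold; in canonical form it is acc < lim - 16.
Before acc := u + acc - 3: acc + u < lim - 13
Before lim := tot - 2*u - 5: acc + 3*u < tot - 18
Before tab[u + 3] := 2*tot - 2: acc + 3*u < tot - 18
The weakest precondition is acc + 3*u < tot - 18.
Check whether 3*u < tot - 18 ∧ acc = 0 implies it.
Every state satisfying the precondition satisfies the weakest precondition: the implication holds.
Answer: valid


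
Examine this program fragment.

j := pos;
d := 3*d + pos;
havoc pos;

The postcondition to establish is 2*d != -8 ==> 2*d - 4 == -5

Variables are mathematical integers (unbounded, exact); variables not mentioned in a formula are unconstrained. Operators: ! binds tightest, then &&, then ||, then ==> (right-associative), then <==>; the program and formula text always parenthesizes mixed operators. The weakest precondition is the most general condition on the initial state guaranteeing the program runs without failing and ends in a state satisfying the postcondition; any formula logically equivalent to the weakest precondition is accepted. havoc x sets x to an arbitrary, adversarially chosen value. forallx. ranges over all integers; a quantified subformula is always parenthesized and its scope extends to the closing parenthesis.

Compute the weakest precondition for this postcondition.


Working backward. After the program, the postcondition 2*d != -8 ==> 2*d - 4 == -5 must hold; in canonical form it is 2*d != -8 ==> 2*d == -1.
Before havoc pos: 2*d != -8 ==> 2*d == -1
Before d := 3*d + pos: 6*d + 2*pos != -8 ==> 6*d + 2*pos == -1
Before j := pos: 6*d + 2*pos != -8 ==> 6*d + 2*pos == -1
Answer: WP = 6*d + 2*pos != -8 ==> 6*d + 2*pos == -1


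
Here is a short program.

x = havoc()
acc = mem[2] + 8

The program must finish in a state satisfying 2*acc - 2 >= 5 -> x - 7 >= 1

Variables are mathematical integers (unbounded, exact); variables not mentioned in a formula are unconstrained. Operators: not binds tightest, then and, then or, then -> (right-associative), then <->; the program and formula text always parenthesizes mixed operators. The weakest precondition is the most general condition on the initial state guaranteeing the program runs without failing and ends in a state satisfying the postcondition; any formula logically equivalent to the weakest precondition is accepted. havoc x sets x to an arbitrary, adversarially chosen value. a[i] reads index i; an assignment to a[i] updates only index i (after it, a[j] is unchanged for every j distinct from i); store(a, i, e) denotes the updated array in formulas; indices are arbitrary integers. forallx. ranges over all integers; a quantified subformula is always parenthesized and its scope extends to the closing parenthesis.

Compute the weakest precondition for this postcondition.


Working backward. After the program, the postcondition 2*acc - 2 >= 5 -> x - 7 >= 1 must hold; in canonical form it is 2*acc >= 7 -> x >= 8.
Before acc := mem[2] + 8: 2*mem[2] >= -9 -> x >= 8
Before havoc x: forall x_1. (2*mem[2] >= -9 -> x_1 >= 8)
Answer: WP = forall x_1. (2*mem[2] >= -9 -> x_1 >= 8)


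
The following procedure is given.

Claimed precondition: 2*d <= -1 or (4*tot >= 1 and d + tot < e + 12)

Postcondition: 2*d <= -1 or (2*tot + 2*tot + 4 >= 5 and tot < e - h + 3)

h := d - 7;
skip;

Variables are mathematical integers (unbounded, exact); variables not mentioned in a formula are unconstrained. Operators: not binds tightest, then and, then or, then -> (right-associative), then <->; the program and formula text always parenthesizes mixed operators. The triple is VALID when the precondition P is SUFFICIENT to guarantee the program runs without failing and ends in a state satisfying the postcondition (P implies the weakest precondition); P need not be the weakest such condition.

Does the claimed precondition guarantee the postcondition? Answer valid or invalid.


Working backward. After the program, the postcondition 2*d <= -1 or (2*tot + 2*tot + 4 >= 5 and tot < e - h + 3) must hold; in canonical form it is 2*d <= -1 or (4*tot >= 1 and h + tot < e + 3).
Before skip: 2*d <= -1 or (4*tot >= 1 and h + tot < e + 3)
Before h := d - 7: 2*d <= -1 or (4*tot >= 1 and d + tot < e + 10)
The weakest precondition is 2*d <= -1 or (4*tot >= 1 and d + tot < e + 10).
Check whether 2*d <= -1 or (4*tot >= 1 and d + tot < e + 12) implies it.
Countermodel: at the initial state d = 0, e = 0, tot = 10, the precondition holds but the weakest precondition fails.
Answer: invalid


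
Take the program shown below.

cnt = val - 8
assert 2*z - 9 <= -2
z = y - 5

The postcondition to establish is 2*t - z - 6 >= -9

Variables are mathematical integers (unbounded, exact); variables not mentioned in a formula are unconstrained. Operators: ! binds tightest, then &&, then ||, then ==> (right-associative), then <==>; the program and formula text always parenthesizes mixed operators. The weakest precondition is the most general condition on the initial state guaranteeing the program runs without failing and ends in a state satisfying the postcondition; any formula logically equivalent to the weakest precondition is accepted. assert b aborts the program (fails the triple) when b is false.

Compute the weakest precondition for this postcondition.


Working backward. After the program, the postcondition 2*t - z - 6 >= -9 must hold; in canonical form it is 2*t >= z - 3.
Before z := y - 5: 2*t >= y - 8
Before assert 2*z - 9 <= -2: 2*z <= 7 && 2*t >= y - 8
Before cnt := val - 8: 2*z <= 7 && 2*t >= y - 8
Answer: WP = 2*z <= 7 && 2*t >= y - 8


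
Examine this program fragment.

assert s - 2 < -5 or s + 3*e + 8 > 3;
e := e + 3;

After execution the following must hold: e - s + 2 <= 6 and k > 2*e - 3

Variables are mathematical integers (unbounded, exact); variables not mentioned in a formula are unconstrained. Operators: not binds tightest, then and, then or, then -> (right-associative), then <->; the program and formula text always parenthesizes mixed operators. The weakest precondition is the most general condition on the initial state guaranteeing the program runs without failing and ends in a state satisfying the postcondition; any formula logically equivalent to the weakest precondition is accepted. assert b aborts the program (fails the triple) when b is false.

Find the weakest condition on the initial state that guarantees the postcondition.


Working backward. After the program, the postcondition e - s + 2 <= 6 and k > 2*e - 3 must hold; in canonical form it is e <= s + 4 and k > 2*e - 3.
Before e := e + 3: e <= s + 1 and k > 2*e + 3
Before assert s - 2 < -5 or s + 3*e + 8 > 3: (s < -3 or 3*e + s > -5) and e <= s + 1 and k > 2*e + 3
Answer: WP = (s < -3 or 3*e + s > -5) and e <= s + 1 and k > 2*e + 3


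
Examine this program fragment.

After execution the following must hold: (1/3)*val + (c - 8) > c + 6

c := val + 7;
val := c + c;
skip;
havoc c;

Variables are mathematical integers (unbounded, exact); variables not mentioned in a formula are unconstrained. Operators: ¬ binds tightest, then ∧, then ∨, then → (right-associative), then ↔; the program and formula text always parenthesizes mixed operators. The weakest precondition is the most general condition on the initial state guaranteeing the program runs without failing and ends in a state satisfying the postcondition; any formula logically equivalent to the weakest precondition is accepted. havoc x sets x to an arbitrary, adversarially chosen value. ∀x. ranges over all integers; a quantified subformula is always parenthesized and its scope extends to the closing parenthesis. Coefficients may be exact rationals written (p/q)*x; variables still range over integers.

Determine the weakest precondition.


Working backward. After the program, the postcondition (1/3)*val + (c - 8) > c + 6 must hold; in canonical form it is (1/3)*val > 14.
Before havoc c: (1/3)*val > 14
Before skip: (1/3)*val > 14
Before val := c + c: (2/3)*c > 14
Before c := val + 7: (2/3)*val > 28/3
Answer: WP = (2/3)*val > 28/3


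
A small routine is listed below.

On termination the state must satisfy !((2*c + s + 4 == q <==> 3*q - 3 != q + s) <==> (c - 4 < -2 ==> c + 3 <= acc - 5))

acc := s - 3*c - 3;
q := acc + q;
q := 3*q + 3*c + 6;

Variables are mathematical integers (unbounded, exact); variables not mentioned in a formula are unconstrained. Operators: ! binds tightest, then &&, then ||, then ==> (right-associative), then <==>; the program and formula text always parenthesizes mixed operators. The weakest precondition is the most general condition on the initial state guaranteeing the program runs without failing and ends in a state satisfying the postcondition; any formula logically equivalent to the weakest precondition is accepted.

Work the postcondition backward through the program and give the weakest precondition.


Working backward. After the program, the postcondition !((2*c + s + 4 == q <==> 3*q - 3 != q + s) <==> (c - 4 < -2 ==> c + 3 <= acc - 5)) must hold; in canonical form it is !((2*c + s == q - 4 <==> 2*q != s + 3) <==> (c < 2 ==> c <= acc - 8)).
Before q := 3*q + 3*c + 6: !((s == c + 3*q + 2 <==> 6*c + 6*q != s - 9) <==> (c < 2 ==> c <= acc - 8))
Before q := acc + q: !((s == 3*acc + c + 3*q + 2 <==> 6*acc + 6*c + 6*q != s - 9) <==> (c < 2 ==> c <= acc - 8))
Before acc := s - 3*c - 3: !((8*c == 3*q + 2*s - 7 <==> 6*q + 5*s != 12*c + 9) <==> (c < 2 ==> 4*c <= s - 11))
Answer: WP = !((8*c == 3*q + 2*s - 7 <==> 6*q + 5*s != 12*c + 9) <==> (c < 2 ==> 4*c <= s - 11))


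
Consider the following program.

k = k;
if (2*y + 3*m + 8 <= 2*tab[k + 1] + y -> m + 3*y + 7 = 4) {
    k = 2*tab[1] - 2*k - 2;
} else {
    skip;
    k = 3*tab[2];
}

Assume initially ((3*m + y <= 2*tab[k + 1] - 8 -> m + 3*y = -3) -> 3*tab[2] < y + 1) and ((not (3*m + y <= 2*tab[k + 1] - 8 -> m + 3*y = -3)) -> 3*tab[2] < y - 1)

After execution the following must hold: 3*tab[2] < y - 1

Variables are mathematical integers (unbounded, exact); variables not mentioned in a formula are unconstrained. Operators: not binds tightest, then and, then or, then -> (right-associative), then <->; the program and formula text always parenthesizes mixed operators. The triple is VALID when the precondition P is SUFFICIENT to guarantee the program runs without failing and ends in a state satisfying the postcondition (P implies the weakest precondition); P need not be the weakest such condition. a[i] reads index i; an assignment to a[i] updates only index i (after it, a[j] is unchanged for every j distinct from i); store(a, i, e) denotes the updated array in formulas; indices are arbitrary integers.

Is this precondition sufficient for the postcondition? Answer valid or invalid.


Working backward. After the program, 3*tab[2] < y - 1 must hold.
Then branch requires 3*tab[2] < y - 1; else branch requires 3*tab[2] < y - 1.
Before the if: ((3*m + y <= 2*tab[k + 1] - 8 -> m + 3*y = -3) -> 3*tab[2] < y - 1) and ((not (3*m + y <= 2*tab[k + 1] - 8 -> m + 3*y = -3)) -> 3*tab[2] < y - 1)
Before k := k: ((3*m + y <= 2*tab[k + 1] - 8 -> m + 3*y = -3) -> 3*tab[2] < y - 1) and ((not (3*m + y <= 2*tab[k + 1] - 8 -> m + 3*y = -3)) -> 3*tab[2] < y - 1)
The weakest precondition is ((3*m + y <= 2*tab[k + 1] - 8 -> m + 3*y = -3) -> 3*tab[2] < y - 1) and ((not (3*m + y <= 2*tab[k + 1] - 8 -> m + 3*y = -3)) -> 3*tab[2] < y - 1).
Check whether ((3*m + y <= 2*tab[k + 1] - 8 -> m + 3*y = -3) -> 3*tab[2] < y + 1) and ((not (3*m + y <= 2*tab[k + 1] - 8 -> m + 3*y = -3)) -> 3*tab[2] < y - 1) implies it.
Countermodel: at the initial state k = 6, m = 0, tab = {[2] = 0, [7] = -15215, elsewhere -15215}, y = 0, the precondition holds but the weakest precondition fails.
Answer: invalid


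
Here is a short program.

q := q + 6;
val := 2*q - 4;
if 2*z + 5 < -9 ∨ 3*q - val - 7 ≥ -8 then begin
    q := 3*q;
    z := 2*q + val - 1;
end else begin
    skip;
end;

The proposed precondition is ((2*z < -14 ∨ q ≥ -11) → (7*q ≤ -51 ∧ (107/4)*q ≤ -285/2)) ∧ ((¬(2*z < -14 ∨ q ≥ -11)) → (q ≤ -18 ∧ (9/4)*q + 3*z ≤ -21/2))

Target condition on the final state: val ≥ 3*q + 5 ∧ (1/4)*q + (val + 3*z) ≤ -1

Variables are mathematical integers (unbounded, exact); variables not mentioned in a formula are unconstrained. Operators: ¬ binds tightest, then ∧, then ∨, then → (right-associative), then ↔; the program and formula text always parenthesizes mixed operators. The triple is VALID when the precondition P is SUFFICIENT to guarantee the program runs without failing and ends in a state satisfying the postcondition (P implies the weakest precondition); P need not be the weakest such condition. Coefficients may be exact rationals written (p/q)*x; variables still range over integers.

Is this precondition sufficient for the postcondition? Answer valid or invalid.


Working backward. After the program, the postcondition val ≥ 3*q + 5 ∧ (1/4)*q + (val + 3*z) ≤ -1 must hold; in canonical form it is val ≥ 3*q + 5 ∧ (1/4)*q + val + 3*z ≤ -1.
Then branch requires val ≥ 9*q + 5 ∧ (75/4)*q + 4*val ≤ 2; else branch requires val ≥ 3*q + 5 ∧ (1/4)*q + val + 3*z ≤ -1.
Before the if: ((2*z < -14 ∨ 3*q ≥ val - 1) → (val ≥ 9*q + 5 ∧ (75/4)*q + 4*val ≤ 2)) ∧ ((¬(2*z < -14 ∨ 3*q ≥ val - 1)) → (val ≥ 3*q + 5 ∧ (1/4)*q + val + 3*z ≤ -1))
Before val := 2*q - 4: ((2*z < -14 ∨ q ≥ -5) → (7*q ≤ -9 ∧ (107/4)*q ≤ 18)) ∧ ((¬(2*z < -14 ∨ q ≥ -5)) → (q ≤ -9 ∧ (9/4)*q + 3*z ≤ 3))
Before q := q + 6: ((2*z < -14 ∨ q ≥ -11) → (7*q ≤ -51 ∧ (107/4)*q ≤ -285/2)) ∧ ((¬(2*z < -14 ∨ q ≥ -11)) → (q ≤ -15 ∧ (9/4)*q + 3*z ≤ -21/2))
The weakest precondition is ((2*z < -14 ∨ q ≥ -11) → (7*q ≤ -51 ∧ (107/4)*q ≤ -285/2)) ∧ ((¬(2*z < -14 ∨ q ≥ -11)) → (q ≤ -15 ∧ (9/4)*q + 3*z ≤ -21/2)).
Check whether ((2*z < -14 ∨ q ≥ -11) → (7*q ≤ -51 ∧ (107/4)*q ≤ -285/2)) ∧ ((¬(2*z < -14 ∨ q ≥ -11)) → (q ≤ -18 ∧ (9/4)*q + 3*z ≤ -21/2)) implies it.
Every state satisfying the precondition satisfies the weakest precondition: the implication holds.
Answer: valid


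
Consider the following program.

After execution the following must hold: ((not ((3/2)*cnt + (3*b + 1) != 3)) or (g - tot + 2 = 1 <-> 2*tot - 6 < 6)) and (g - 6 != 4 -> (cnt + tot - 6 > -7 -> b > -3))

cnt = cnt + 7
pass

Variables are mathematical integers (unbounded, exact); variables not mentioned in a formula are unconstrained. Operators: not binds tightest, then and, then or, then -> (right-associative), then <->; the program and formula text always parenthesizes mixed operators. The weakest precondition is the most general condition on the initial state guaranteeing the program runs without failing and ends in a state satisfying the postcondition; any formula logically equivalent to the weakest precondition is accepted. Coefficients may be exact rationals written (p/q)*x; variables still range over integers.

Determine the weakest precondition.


Working backward. After the program, the postcondition ((not ((3/2)*cnt + (3*b + 1) != 3)) or (g - tot + 2 = 1 <-> 2*tot - 6 < 6)) and (g - 6 != 4 -> (cnt + tot - 6 > -7 -> b > -3)) must hold; in canonical form it is ((not (3*b + (3/2)*cnt != 2)) or (g = tot - 1 <-> 2*tot < 12)) and (g != 10 -> (cnt + tot > -1 -> b > -3)).
Before skip: ((not (3*b + (3/2)*cnt != 2)) or (g = tot - 1 <-> 2*tot < 12)) and (g != 10 -> (cnt + tot > -1 -> b > -3))
Before cnt := cnt + 7: ((not (3*b + (3/2)*cnt != -17/2)) or (g = tot - 1 <-> 2*tot < 12)) and (g != 10 -> (cnt + tot > -8 -> b > -3))
Answer: WP = ((not (3*b + (3/2)*cnt != -17/2)) or (g = tot - 1 <-> 2*tot < 12)) and (g != 10 -> (cnt + tot > -8 -> b > -3))
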